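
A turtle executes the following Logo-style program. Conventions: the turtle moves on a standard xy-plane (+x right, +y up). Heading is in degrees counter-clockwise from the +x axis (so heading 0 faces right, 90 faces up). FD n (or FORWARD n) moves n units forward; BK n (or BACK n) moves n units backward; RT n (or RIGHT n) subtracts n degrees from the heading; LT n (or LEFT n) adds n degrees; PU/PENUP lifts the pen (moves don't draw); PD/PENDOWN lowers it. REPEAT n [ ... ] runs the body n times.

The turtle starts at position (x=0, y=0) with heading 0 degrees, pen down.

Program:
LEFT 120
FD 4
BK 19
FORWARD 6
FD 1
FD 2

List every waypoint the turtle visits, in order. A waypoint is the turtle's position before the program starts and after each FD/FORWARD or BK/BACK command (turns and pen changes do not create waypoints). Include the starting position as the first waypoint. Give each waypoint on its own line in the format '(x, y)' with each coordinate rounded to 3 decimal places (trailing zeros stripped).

Answer: (0, 0)
(-2, 3.464)
(7.5, -12.99)
(4.5, -7.794)
(4, -6.928)
(3, -5.196)

Derivation:
Executing turtle program step by step:
Start: pos=(0,0), heading=0, pen down
LT 120: heading 0 -> 120
FD 4: (0,0) -> (-2,3.464) [heading=120, draw]
BK 19: (-2,3.464) -> (7.5,-12.99) [heading=120, draw]
FD 6: (7.5,-12.99) -> (4.5,-7.794) [heading=120, draw]
FD 1: (4.5,-7.794) -> (4,-6.928) [heading=120, draw]
FD 2: (4,-6.928) -> (3,-5.196) [heading=120, draw]
Final: pos=(3,-5.196), heading=120, 5 segment(s) drawn
Waypoints (6 total):
(0, 0)
(-2, 3.464)
(7.5, -12.99)
(4.5, -7.794)
(4, -6.928)
(3, -5.196)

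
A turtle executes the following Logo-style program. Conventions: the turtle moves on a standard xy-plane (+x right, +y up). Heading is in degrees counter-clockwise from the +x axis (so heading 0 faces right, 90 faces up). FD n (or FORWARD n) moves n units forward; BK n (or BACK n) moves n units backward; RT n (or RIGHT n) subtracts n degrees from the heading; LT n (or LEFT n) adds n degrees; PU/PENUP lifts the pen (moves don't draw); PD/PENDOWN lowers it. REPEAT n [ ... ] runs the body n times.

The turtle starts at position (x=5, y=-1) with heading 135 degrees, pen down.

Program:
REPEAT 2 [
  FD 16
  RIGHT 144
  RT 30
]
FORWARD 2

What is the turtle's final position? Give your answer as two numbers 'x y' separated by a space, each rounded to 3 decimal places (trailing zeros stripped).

Answer: 4.443 1.334

Derivation:
Executing turtle program step by step:
Start: pos=(5,-1), heading=135, pen down
REPEAT 2 [
  -- iteration 1/2 --
  FD 16: (5,-1) -> (-6.314,10.314) [heading=135, draw]
  RT 144: heading 135 -> 351
  RT 30: heading 351 -> 321
  -- iteration 2/2 --
  FD 16: (-6.314,10.314) -> (6.121,0.245) [heading=321, draw]
  RT 144: heading 321 -> 177
  RT 30: heading 177 -> 147
]
FD 2: (6.121,0.245) -> (4.443,1.334) [heading=147, draw]
Final: pos=(4.443,1.334), heading=147, 3 segment(s) drawn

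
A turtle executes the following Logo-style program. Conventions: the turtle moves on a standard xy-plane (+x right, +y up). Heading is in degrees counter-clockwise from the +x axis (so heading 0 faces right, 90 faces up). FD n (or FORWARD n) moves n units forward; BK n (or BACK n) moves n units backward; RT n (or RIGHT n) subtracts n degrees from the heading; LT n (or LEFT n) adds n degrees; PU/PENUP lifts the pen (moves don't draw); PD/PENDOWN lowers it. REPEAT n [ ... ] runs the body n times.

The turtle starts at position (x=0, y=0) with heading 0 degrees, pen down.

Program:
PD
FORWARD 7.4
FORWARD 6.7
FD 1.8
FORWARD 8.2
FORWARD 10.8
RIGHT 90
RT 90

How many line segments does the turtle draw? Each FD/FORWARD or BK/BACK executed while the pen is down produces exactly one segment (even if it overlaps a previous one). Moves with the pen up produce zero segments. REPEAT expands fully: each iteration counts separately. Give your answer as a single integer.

Answer: 5

Derivation:
Executing turtle program step by step:
Start: pos=(0,0), heading=0, pen down
PD: pen down
FD 7.4: (0,0) -> (7.4,0) [heading=0, draw]
FD 6.7: (7.4,0) -> (14.1,0) [heading=0, draw]
FD 1.8: (14.1,0) -> (15.9,0) [heading=0, draw]
FD 8.2: (15.9,0) -> (24.1,0) [heading=0, draw]
FD 10.8: (24.1,0) -> (34.9,0) [heading=0, draw]
RT 90: heading 0 -> 270
RT 90: heading 270 -> 180
Final: pos=(34.9,0), heading=180, 5 segment(s) drawn
Segments drawn: 5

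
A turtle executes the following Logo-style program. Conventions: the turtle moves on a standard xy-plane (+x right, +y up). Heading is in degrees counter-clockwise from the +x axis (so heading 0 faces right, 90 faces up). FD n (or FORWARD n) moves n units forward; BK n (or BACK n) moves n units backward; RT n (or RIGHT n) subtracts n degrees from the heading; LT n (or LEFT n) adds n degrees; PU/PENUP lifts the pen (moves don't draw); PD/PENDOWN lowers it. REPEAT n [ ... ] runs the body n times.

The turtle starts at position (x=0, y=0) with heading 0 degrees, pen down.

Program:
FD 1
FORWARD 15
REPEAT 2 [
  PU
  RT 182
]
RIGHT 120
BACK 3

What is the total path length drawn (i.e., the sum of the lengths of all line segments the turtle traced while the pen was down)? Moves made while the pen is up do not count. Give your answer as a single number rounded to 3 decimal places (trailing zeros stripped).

Executing turtle program step by step:
Start: pos=(0,0), heading=0, pen down
FD 1: (0,0) -> (1,0) [heading=0, draw]
FD 15: (1,0) -> (16,0) [heading=0, draw]
REPEAT 2 [
  -- iteration 1/2 --
  PU: pen up
  RT 182: heading 0 -> 178
  -- iteration 2/2 --
  PU: pen up
  RT 182: heading 178 -> 356
]
RT 120: heading 356 -> 236
BK 3: (16,0) -> (17.678,2.487) [heading=236, move]
Final: pos=(17.678,2.487), heading=236, 2 segment(s) drawn

Segment lengths:
  seg 1: (0,0) -> (1,0), length = 1
  seg 2: (1,0) -> (16,0), length = 15
Total = 16

Answer: 16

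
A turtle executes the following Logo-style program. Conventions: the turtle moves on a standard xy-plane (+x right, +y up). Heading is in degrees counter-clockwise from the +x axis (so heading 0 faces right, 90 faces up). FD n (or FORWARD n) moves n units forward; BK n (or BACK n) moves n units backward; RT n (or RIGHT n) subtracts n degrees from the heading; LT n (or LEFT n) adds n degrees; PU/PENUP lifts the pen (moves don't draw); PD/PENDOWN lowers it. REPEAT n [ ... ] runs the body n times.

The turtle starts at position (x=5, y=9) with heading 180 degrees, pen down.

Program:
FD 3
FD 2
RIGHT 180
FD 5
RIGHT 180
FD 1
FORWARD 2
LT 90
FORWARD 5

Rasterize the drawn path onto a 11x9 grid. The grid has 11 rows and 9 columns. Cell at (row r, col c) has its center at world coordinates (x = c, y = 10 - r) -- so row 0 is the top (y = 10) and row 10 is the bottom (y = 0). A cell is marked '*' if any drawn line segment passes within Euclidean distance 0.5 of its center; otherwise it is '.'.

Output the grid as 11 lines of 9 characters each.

Answer: .........
******...
..*......
..*......
..*......
..*......
..*......
.........
.........
.........
.........

Derivation:
Segment 0: (5,9) -> (2,9)
Segment 1: (2,9) -> (0,9)
Segment 2: (0,9) -> (5,9)
Segment 3: (5,9) -> (4,9)
Segment 4: (4,9) -> (2,9)
Segment 5: (2,9) -> (2,4)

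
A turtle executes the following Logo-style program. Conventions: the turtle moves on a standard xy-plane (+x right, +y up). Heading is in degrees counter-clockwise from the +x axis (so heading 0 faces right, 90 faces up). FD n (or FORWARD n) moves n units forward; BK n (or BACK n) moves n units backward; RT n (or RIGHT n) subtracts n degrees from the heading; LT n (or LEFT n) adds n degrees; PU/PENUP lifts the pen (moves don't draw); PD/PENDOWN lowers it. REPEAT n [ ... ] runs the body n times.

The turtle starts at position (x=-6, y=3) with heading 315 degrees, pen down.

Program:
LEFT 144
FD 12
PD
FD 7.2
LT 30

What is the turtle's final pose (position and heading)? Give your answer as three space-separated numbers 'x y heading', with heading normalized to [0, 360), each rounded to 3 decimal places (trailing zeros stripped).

Executing turtle program step by step:
Start: pos=(-6,3), heading=315, pen down
LT 144: heading 315 -> 99
FD 12: (-6,3) -> (-7.877,14.852) [heading=99, draw]
PD: pen down
FD 7.2: (-7.877,14.852) -> (-9.004,21.964) [heading=99, draw]
LT 30: heading 99 -> 129
Final: pos=(-9.004,21.964), heading=129, 2 segment(s) drawn

Answer: -9.004 21.964 129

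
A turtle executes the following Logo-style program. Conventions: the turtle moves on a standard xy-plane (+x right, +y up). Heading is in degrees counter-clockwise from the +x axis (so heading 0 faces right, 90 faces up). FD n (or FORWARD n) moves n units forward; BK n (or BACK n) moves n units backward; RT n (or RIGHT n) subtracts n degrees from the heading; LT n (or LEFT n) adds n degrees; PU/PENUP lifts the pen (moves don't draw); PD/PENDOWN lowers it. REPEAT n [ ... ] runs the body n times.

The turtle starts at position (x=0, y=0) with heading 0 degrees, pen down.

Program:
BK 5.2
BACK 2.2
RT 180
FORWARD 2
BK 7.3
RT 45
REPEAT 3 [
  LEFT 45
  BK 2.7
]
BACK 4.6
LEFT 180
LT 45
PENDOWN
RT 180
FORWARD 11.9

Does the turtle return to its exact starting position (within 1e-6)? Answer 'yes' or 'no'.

Answer: no

Derivation:
Executing turtle program step by step:
Start: pos=(0,0), heading=0, pen down
BK 5.2: (0,0) -> (-5.2,0) [heading=0, draw]
BK 2.2: (-5.2,0) -> (-7.4,0) [heading=0, draw]
RT 180: heading 0 -> 180
FD 2: (-7.4,0) -> (-9.4,0) [heading=180, draw]
BK 7.3: (-9.4,0) -> (-2.1,0) [heading=180, draw]
RT 45: heading 180 -> 135
REPEAT 3 [
  -- iteration 1/3 --
  LT 45: heading 135 -> 180
  BK 2.7: (-2.1,0) -> (0.6,0) [heading=180, draw]
  -- iteration 2/3 --
  LT 45: heading 180 -> 225
  BK 2.7: (0.6,0) -> (2.509,1.909) [heading=225, draw]
  -- iteration 3/3 --
  LT 45: heading 225 -> 270
  BK 2.7: (2.509,1.909) -> (2.509,4.609) [heading=270, draw]
]
BK 4.6: (2.509,4.609) -> (2.509,9.209) [heading=270, draw]
LT 180: heading 270 -> 90
LT 45: heading 90 -> 135
PD: pen down
RT 180: heading 135 -> 315
FD 11.9: (2.509,9.209) -> (10.924,0.795) [heading=315, draw]
Final: pos=(10.924,0.795), heading=315, 9 segment(s) drawn

Start position: (0, 0)
Final position: (10.924, 0.795)
Distance = 10.953; >= 1e-6 -> NOT closed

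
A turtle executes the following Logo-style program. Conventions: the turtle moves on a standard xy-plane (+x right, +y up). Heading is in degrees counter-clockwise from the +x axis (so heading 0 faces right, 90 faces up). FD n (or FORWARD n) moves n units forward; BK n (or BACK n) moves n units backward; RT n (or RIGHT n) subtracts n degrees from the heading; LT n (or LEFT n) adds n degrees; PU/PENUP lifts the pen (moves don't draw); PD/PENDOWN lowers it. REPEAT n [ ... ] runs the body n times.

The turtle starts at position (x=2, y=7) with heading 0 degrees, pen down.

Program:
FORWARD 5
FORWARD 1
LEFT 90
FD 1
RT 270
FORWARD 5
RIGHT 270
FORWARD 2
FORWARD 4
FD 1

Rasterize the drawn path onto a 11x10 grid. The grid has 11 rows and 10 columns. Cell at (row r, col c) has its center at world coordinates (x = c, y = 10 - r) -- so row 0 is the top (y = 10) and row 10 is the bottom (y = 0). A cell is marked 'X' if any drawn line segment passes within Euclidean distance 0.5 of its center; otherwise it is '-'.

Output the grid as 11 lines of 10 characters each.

Segment 0: (2,7) -> (7,7)
Segment 1: (7,7) -> (8,7)
Segment 2: (8,7) -> (8,8)
Segment 3: (8,8) -> (3,8)
Segment 4: (3,8) -> (3,6)
Segment 5: (3,6) -> (3,2)
Segment 6: (3,2) -> (3,1)

Answer: ----------
----------
---XXXXXX-
--XXXXXXX-
---X------
---X------
---X------
---X------
---X------
---X------
----------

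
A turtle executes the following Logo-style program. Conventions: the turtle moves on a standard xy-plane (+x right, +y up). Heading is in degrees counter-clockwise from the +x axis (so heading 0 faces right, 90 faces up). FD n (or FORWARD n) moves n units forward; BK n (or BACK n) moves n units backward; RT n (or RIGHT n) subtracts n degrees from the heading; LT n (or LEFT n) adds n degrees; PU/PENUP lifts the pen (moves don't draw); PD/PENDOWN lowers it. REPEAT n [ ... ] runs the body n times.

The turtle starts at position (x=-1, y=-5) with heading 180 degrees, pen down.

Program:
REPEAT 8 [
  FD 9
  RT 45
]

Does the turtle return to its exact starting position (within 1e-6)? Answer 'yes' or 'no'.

Answer: yes

Derivation:
Executing turtle program step by step:
Start: pos=(-1,-5), heading=180, pen down
REPEAT 8 [
  -- iteration 1/8 --
  FD 9: (-1,-5) -> (-10,-5) [heading=180, draw]
  RT 45: heading 180 -> 135
  -- iteration 2/8 --
  FD 9: (-10,-5) -> (-16.364,1.364) [heading=135, draw]
  RT 45: heading 135 -> 90
  -- iteration 3/8 --
  FD 9: (-16.364,1.364) -> (-16.364,10.364) [heading=90, draw]
  RT 45: heading 90 -> 45
  -- iteration 4/8 --
  FD 9: (-16.364,10.364) -> (-10,16.728) [heading=45, draw]
  RT 45: heading 45 -> 0
  -- iteration 5/8 --
  FD 9: (-10,16.728) -> (-1,16.728) [heading=0, draw]
  RT 45: heading 0 -> 315
  -- iteration 6/8 --
  FD 9: (-1,16.728) -> (5.364,10.364) [heading=315, draw]
  RT 45: heading 315 -> 270
  -- iteration 7/8 --
  FD 9: (5.364,10.364) -> (5.364,1.364) [heading=270, draw]
  RT 45: heading 270 -> 225
  -- iteration 8/8 --
  FD 9: (5.364,1.364) -> (-1,-5) [heading=225, draw]
  RT 45: heading 225 -> 180
]
Final: pos=(-1,-5), heading=180, 8 segment(s) drawn

Start position: (-1, -5)
Final position: (-1, -5)
Distance = 0; < 1e-6 -> CLOSED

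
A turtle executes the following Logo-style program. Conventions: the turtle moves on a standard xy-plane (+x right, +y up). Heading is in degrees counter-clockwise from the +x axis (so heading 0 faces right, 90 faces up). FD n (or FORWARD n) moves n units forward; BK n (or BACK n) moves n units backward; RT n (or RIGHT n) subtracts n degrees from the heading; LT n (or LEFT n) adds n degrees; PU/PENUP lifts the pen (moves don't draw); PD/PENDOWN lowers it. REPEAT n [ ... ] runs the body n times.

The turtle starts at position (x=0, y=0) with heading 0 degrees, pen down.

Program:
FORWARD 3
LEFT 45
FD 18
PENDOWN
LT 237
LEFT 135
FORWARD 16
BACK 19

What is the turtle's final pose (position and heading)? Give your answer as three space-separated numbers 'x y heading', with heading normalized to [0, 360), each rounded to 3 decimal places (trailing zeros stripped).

Executing turtle program step by step:
Start: pos=(0,0), heading=0, pen down
FD 3: (0,0) -> (3,0) [heading=0, draw]
LT 45: heading 0 -> 45
FD 18: (3,0) -> (15.728,12.728) [heading=45, draw]
PD: pen down
LT 237: heading 45 -> 282
LT 135: heading 282 -> 57
FD 16: (15.728,12.728) -> (24.442,26.147) [heading=57, draw]
BK 19: (24.442,26.147) -> (14.094,10.212) [heading=57, draw]
Final: pos=(14.094,10.212), heading=57, 4 segment(s) drawn

Answer: 14.094 10.212 57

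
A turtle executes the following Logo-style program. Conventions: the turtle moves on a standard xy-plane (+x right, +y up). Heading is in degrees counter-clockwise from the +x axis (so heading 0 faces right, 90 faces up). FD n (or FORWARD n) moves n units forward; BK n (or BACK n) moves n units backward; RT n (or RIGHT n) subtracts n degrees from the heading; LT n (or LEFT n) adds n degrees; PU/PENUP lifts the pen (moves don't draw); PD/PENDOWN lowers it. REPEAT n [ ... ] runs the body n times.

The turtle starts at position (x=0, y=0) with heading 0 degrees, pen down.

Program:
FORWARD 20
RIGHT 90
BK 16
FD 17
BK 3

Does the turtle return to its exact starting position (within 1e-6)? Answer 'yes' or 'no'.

Answer: no

Derivation:
Executing turtle program step by step:
Start: pos=(0,0), heading=0, pen down
FD 20: (0,0) -> (20,0) [heading=0, draw]
RT 90: heading 0 -> 270
BK 16: (20,0) -> (20,16) [heading=270, draw]
FD 17: (20,16) -> (20,-1) [heading=270, draw]
BK 3: (20,-1) -> (20,2) [heading=270, draw]
Final: pos=(20,2), heading=270, 4 segment(s) drawn

Start position: (0, 0)
Final position: (20, 2)
Distance = 20.1; >= 1e-6 -> NOT closed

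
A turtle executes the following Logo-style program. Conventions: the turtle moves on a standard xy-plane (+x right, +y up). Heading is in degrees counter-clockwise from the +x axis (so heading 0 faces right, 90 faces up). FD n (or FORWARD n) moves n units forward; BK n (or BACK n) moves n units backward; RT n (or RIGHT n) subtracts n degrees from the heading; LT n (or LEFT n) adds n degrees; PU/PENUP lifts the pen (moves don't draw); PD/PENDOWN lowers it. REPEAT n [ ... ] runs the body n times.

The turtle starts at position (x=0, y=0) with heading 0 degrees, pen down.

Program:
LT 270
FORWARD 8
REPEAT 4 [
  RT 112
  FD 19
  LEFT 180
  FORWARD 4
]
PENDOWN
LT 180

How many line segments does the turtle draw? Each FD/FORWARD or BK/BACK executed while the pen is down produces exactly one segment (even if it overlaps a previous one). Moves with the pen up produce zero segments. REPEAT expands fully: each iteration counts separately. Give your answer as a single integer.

Executing turtle program step by step:
Start: pos=(0,0), heading=0, pen down
LT 270: heading 0 -> 270
FD 8: (0,0) -> (0,-8) [heading=270, draw]
REPEAT 4 [
  -- iteration 1/4 --
  RT 112: heading 270 -> 158
  FD 19: (0,-8) -> (-17.616,-0.882) [heading=158, draw]
  LT 180: heading 158 -> 338
  FD 4: (-17.616,-0.882) -> (-13.908,-2.381) [heading=338, draw]
  -- iteration 2/4 --
  RT 112: heading 338 -> 226
  FD 19: (-13.908,-2.381) -> (-27.106,-16.048) [heading=226, draw]
  LT 180: heading 226 -> 46
  FD 4: (-27.106,-16.048) -> (-24.328,-13.171) [heading=46, draw]
  -- iteration 3/4 --
  RT 112: heading 46 -> 294
  FD 19: (-24.328,-13.171) -> (-16.6,-30.528) [heading=294, draw]
  LT 180: heading 294 -> 114
  FD 4: (-16.6,-30.528) -> (-18.227,-26.874) [heading=114, draw]
  -- iteration 4/4 --
  RT 112: heading 114 -> 2
  FD 19: (-18.227,-26.874) -> (0.762,-26.211) [heading=2, draw]
  LT 180: heading 2 -> 182
  FD 4: (0.762,-26.211) -> (-3.236,-26.351) [heading=182, draw]
]
PD: pen down
LT 180: heading 182 -> 2
Final: pos=(-3.236,-26.351), heading=2, 9 segment(s) drawn
Segments drawn: 9

Answer: 9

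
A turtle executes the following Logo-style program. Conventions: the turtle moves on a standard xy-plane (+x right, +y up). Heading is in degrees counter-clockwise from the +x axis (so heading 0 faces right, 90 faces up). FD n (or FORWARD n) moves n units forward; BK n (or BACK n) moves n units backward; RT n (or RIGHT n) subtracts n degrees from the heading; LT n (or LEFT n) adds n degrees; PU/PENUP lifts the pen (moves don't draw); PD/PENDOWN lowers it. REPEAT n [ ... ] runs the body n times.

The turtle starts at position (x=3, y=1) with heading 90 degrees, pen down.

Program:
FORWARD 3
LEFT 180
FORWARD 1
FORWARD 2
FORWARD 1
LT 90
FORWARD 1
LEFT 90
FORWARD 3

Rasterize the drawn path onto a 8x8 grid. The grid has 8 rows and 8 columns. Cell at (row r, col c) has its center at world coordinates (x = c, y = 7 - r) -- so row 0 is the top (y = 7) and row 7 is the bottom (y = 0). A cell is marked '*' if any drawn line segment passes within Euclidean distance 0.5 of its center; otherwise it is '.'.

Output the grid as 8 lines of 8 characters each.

Segment 0: (3,1) -> (3,4)
Segment 1: (3,4) -> (3,3)
Segment 2: (3,3) -> (3,1)
Segment 3: (3,1) -> (3,0)
Segment 4: (3,0) -> (4,-0)
Segment 5: (4,-0) -> (4,3)

Answer: ........
........
........
...*....
...**...
...**...
...**...
...**...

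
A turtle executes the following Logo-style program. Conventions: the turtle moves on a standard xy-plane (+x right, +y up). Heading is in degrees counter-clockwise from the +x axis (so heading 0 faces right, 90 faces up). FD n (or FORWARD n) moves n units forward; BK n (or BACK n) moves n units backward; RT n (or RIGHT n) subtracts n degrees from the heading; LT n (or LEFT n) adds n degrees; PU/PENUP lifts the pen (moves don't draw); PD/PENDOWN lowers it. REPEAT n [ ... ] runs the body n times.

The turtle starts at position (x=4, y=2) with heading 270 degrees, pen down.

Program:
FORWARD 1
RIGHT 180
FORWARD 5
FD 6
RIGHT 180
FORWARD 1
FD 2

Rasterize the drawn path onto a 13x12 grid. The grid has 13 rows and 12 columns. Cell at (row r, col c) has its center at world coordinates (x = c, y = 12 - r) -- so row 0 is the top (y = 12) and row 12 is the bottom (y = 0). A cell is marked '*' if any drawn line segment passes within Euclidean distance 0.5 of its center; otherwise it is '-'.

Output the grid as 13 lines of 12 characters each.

Segment 0: (4,2) -> (4,1)
Segment 1: (4,1) -> (4,6)
Segment 2: (4,6) -> (4,12)
Segment 3: (4,12) -> (4,11)
Segment 4: (4,11) -> (4,9)

Answer: ----*-------
----*-------
----*-------
----*-------
----*-------
----*-------
----*-------
----*-------
----*-------
----*-------
----*-------
----*-------
------------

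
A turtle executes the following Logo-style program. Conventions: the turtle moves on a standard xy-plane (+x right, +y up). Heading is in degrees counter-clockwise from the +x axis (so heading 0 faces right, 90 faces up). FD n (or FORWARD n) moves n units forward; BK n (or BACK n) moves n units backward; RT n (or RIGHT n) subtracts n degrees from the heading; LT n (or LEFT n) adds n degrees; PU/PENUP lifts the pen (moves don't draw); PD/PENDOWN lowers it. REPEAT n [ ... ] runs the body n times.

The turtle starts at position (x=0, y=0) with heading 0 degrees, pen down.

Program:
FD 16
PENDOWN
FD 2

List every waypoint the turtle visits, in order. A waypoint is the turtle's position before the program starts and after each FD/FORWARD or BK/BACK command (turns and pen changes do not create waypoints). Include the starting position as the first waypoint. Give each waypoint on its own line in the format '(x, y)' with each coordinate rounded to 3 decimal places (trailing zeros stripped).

Executing turtle program step by step:
Start: pos=(0,0), heading=0, pen down
FD 16: (0,0) -> (16,0) [heading=0, draw]
PD: pen down
FD 2: (16,0) -> (18,0) [heading=0, draw]
Final: pos=(18,0), heading=0, 2 segment(s) drawn
Waypoints (3 total):
(0, 0)
(16, 0)
(18, 0)

Answer: (0, 0)
(16, 0)
(18, 0)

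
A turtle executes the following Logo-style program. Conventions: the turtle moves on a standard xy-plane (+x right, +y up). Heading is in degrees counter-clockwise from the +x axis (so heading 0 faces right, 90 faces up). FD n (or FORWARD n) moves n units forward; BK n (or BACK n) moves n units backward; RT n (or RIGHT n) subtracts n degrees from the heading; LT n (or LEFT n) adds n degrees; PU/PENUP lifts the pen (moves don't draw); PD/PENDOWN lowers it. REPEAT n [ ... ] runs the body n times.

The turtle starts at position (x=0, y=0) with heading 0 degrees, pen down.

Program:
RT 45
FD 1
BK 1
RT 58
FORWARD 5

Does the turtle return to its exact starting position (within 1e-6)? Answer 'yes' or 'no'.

Executing turtle program step by step:
Start: pos=(0,0), heading=0, pen down
RT 45: heading 0 -> 315
FD 1: (0,0) -> (0.707,-0.707) [heading=315, draw]
BK 1: (0.707,-0.707) -> (0,0) [heading=315, draw]
RT 58: heading 315 -> 257
FD 5: (0,0) -> (-1.125,-4.872) [heading=257, draw]
Final: pos=(-1.125,-4.872), heading=257, 3 segment(s) drawn

Start position: (0, 0)
Final position: (-1.125, -4.872)
Distance = 5; >= 1e-6 -> NOT closed

Answer: no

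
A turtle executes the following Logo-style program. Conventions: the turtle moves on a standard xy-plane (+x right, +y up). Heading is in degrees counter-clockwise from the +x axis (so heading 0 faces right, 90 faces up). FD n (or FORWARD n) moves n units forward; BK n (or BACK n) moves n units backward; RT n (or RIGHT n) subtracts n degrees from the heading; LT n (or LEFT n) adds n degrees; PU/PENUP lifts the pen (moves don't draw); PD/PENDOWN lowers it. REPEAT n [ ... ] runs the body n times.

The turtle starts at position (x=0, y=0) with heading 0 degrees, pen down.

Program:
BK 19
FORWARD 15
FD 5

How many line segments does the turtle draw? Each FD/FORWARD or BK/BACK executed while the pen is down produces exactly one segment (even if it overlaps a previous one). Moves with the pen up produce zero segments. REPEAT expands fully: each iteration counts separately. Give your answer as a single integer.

Answer: 3

Derivation:
Executing turtle program step by step:
Start: pos=(0,0), heading=0, pen down
BK 19: (0,0) -> (-19,0) [heading=0, draw]
FD 15: (-19,0) -> (-4,0) [heading=0, draw]
FD 5: (-4,0) -> (1,0) [heading=0, draw]
Final: pos=(1,0), heading=0, 3 segment(s) drawn
Segments drawn: 3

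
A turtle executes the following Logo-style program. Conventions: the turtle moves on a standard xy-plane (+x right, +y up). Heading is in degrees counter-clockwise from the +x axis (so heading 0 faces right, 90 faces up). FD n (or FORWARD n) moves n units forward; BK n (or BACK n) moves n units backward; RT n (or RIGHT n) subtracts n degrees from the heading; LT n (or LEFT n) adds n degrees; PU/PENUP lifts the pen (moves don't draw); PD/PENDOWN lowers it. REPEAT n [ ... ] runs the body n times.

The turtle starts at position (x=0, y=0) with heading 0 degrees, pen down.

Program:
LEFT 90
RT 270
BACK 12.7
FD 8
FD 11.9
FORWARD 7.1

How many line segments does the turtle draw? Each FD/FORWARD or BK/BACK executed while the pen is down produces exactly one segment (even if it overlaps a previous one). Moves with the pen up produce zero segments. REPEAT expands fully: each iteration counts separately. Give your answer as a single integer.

Answer: 4

Derivation:
Executing turtle program step by step:
Start: pos=(0,0), heading=0, pen down
LT 90: heading 0 -> 90
RT 270: heading 90 -> 180
BK 12.7: (0,0) -> (12.7,0) [heading=180, draw]
FD 8: (12.7,0) -> (4.7,0) [heading=180, draw]
FD 11.9: (4.7,0) -> (-7.2,0) [heading=180, draw]
FD 7.1: (-7.2,0) -> (-14.3,0) [heading=180, draw]
Final: pos=(-14.3,0), heading=180, 4 segment(s) drawn
Segments drawn: 4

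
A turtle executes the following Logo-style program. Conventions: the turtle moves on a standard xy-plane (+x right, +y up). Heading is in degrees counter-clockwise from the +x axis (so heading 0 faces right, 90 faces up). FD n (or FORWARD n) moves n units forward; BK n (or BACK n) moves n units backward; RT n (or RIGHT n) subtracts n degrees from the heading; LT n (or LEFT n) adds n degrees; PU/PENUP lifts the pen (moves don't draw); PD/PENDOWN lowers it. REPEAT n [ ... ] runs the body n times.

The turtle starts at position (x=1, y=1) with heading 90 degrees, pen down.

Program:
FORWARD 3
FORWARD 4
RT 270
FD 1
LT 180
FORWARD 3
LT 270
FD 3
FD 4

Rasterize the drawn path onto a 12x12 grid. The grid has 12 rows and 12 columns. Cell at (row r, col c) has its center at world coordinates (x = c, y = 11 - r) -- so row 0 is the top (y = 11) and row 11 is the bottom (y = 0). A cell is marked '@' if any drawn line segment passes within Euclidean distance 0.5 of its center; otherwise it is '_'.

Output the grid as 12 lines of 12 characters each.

Answer: ____________
____________
____________
@@@@________
_@_@________
_@_@________
_@_@________
_@_@________
_@_@________
_@_@________
_@_@________
____________

Derivation:
Segment 0: (1,1) -> (1,4)
Segment 1: (1,4) -> (1,8)
Segment 2: (1,8) -> (0,8)
Segment 3: (0,8) -> (3,8)
Segment 4: (3,8) -> (3,5)
Segment 5: (3,5) -> (3,1)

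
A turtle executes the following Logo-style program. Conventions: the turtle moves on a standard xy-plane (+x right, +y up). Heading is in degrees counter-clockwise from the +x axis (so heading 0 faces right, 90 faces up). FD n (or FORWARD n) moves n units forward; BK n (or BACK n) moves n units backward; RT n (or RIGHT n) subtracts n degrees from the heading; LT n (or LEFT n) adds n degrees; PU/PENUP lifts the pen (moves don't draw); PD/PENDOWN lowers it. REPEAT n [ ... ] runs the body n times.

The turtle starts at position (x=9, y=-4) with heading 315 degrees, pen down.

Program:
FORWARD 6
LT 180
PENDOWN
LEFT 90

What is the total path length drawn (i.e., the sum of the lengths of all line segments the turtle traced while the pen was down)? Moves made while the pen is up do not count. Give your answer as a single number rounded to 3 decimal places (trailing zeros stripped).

Executing turtle program step by step:
Start: pos=(9,-4), heading=315, pen down
FD 6: (9,-4) -> (13.243,-8.243) [heading=315, draw]
LT 180: heading 315 -> 135
PD: pen down
LT 90: heading 135 -> 225
Final: pos=(13.243,-8.243), heading=225, 1 segment(s) drawn

Segment lengths:
  seg 1: (9,-4) -> (13.243,-8.243), length = 6
Total = 6

Answer: 6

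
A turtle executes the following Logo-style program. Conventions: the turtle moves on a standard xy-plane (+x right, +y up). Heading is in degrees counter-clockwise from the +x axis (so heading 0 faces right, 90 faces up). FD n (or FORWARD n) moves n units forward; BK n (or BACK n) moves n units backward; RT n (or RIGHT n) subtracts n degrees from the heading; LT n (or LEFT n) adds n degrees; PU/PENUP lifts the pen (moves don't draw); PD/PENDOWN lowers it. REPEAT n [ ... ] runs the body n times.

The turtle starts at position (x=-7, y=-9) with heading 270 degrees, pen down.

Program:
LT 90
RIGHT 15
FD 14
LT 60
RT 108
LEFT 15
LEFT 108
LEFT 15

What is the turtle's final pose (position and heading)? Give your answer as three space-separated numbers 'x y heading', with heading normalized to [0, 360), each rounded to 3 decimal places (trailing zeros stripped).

Executing turtle program step by step:
Start: pos=(-7,-9), heading=270, pen down
LT 90: heading 270 -> 0
RT 15: heading 0 -> 345
FD 14: (-7,-9) -> (6.523,-12.623) [heading=345, draw]
LT 60: heading 345 -> 45
RT 108: heading 45 -> 297
LT 15: heading 297 -> 312
LT 108: heading 312 -> 60
LT 15: heading 60 -> 75
Final: pos=(6.523,-12.623), heading=75, 1 segment(s) drawn

Answer: 6.523 -12.623 75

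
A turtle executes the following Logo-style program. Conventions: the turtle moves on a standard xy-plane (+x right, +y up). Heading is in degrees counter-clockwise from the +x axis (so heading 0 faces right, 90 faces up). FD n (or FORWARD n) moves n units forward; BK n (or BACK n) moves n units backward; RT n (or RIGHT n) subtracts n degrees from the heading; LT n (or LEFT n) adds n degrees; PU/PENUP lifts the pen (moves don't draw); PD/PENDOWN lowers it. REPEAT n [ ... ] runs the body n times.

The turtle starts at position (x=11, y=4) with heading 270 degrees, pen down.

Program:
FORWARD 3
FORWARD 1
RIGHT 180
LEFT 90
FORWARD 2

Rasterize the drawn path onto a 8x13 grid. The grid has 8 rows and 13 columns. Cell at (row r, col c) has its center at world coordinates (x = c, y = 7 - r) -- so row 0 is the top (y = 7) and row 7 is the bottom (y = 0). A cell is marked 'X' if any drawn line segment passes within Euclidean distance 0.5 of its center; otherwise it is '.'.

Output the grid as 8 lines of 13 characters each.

Segment 0: (11,4) -> (11,1)
Segment 1: (11,1) -> (11,0)
Segment 2: (11,0) -> (9,0)

Answer: .............
.............
.............
...........X.
...........X.
...........X.
...........X.
.........XXX.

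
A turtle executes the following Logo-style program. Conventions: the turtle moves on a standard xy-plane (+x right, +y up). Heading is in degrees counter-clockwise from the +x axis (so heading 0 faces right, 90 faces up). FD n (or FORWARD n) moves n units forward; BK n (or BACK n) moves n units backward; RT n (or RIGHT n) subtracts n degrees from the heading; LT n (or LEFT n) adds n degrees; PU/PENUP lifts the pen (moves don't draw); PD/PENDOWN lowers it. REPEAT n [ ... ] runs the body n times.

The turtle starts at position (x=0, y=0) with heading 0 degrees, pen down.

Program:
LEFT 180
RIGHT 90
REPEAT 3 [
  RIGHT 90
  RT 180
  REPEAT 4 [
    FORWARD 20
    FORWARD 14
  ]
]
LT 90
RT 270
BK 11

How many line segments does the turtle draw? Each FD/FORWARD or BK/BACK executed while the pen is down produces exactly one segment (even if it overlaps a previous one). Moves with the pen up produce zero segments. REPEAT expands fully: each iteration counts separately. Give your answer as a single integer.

Executing turtle program step by step:
Start: pos=(0,0), heading=0, pen down
LT 180: heading 0 -> 180
RT 90: heading 180 -> 90
REPEAT 3 [
  -- iteration 1/3 --
  RT 90: heading 90 -> 0
  RT 180: heading 0 -> 180
  REPEAT 4 [
    -- iteration 1/4 --
    FD 20: (0,0) -> (-20,0) [heading=180, draw]
    FD 14: (-20,0) -> (-34,0) [heading=180, draw]
    -- iteration 2/4 --
    FD 20: (-34,0) -> (-54,0) [heading=180, draw]
    FD 14: (-54,0) -> (-68,0) [heading=180, draw]
    -- iteration 3/4 --
    FD 20: (-68,0) -> (-88,0) [heading=180, draw]
    FD 14: (-88,0) -> (-102,0) [heading=180, draw]
    -- iteration 4/4 --
    FD 20: (-102,0) -> (-122,0) [heading=180, draw]
    FD 14: (-122,0) -> (-136,0) [heading=180, draw]
  ]
  -- iteration 2/3 --
  RT 90: heading 180 -> 90
  RT 180: heading 90 -> 270
  REPEAT 4 [
    -- iteration 1/4 --
    FD 20: (-136,0) -> (-136,-20) [heading=270, draw]
    FD 14: (-136,-20) -> (-136,-34) [heading=270, draw]
    -- iteration 2/4 --
    FD 20: (-136,-34) -> (-136,-54) [heading=270, draw]
    FD 14: (-136,-54) -> (-136,-68) [heading=270, draw]
    -- iteration 3/4 --
    FD 20: (-136,-68) -> (-136,-88) [heading=270, draw]
    FD 14: (-136,-88) -> (-136,-102) [heading=270, draw]
    -- iteration 4/4 --
    FD 20: (-136,-102) -> (-136,-122) [heading=270, draw]
    FD 14: (-136,-122) -> (-136,-136) [heading=270, draw]
  ]
  -- iteration 3/3 --
  RT 90: heading 270 -> 180
  RT 180: heading 180 -> 0
  REPEAT 4 [
    -- iteration 1/4 --
    FD 20: (-136,-136) -> (-116,-136) [heading=0, draw]
    FD 14: (-116,-136) -> (-102,-136) [heading=0, draw]
    -- iteration 2/4 --
    FD 20: (-102,-136) -> (-82,-136) [heading=0, draw]
    FD 14: (-82,-136) -> (-68,-136) [heading=0, draw]
    -- iteration 3/4 --
    FD 20: (-68,-136) -> (-48,-136) [heading=0, draw]
    FD 14: (-48,-136) -> (-34,-136) [heading=0, draw]
    -- iteration 4/4 --
    FD 20: (-34,-136) -> (-14,-136) [heading=0, draw]
    FD 14: (-14,-136) -> (0,-136) [heading=0, draw]
  ]
]
LT 90: heading 0 -> 90
RT 270: heading 90 -> 180
BK 11: (0,-136) -> (11,-136) [heading=180, draw]
Final: pos=(11,-136), heading=180, 25 segment(s) drawn
Segments drawn: 25

Answer: 25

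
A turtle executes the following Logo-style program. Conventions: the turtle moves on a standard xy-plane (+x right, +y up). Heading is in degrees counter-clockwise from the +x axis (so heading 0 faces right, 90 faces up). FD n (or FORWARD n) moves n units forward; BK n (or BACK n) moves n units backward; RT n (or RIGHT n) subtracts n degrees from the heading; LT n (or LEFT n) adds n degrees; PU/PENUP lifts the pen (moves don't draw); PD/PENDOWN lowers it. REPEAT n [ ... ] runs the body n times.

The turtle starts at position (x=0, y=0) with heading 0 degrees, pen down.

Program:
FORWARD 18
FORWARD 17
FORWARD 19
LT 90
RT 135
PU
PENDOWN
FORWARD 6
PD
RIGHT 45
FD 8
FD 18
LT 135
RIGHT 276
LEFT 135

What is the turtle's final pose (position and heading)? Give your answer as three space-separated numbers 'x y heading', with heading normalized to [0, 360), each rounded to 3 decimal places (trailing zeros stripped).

Answer: 58.243 -30.243 264

Derivation:
Executing turtle program step by step:
Start: pos=(0,0), heading=0, pen down
FD 18: (0,0) -> (18,0) [heading=0, draw]
FD 17: (18,0) -> (35,0) [heading=0, draw]
FD 19: (35,0) -> (54,0) [heading=0, draw]
LT 90: heading 0 -> 90
RT 135: heading 90 -> 315
PU: pen up
PD: pen down
FD 6: (54,0) -> (58.243,-4.243) [heading=315, draw]
PD: pen down
RT 45: heading 315 -> 270
FD 8: (58.243,-4.243) -> (58.243,-12.243) [heading=270, draw]
FD 18: (58.243,-12.243) -> (58.243,-30.243) [heading=270, draw]
LT 135: heading 270 -> 45
RT 276: heading 45 -> 129
LT 135: heading 129 -> 264
Final: pos=(58.243,-30.243), heading=264, 6 segment(s) drawn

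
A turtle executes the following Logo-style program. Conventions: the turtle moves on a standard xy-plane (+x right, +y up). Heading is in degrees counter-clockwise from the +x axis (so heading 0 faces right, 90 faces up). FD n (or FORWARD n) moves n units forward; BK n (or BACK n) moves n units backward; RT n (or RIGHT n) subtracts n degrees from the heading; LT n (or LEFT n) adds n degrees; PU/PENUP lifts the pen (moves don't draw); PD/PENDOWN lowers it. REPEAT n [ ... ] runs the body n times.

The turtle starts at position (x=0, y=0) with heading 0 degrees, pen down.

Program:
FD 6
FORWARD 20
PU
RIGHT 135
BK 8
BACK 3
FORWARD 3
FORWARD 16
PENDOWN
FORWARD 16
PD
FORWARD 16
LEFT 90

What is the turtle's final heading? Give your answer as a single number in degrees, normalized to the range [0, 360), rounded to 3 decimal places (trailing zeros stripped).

Executing turtle program step by step:
Start: pos=(0,0), heading=0, pen down
FD 6: (0,0) -> (6,0) [heading=0, draw]
FD 20: (6,0) -> (26,0) [heading=0, draw]
PU: pen up
RT 135: heading 0 -> 225
BK 8: (26,0) -> (31.657,5.657) [heading=225, move]
BK 3: (31.657,5.657) -> (33.778,7.778) [heading=225, move]
FD 3: (33.778,7.778) -> (31.657,5.657) [heading=225, move]
FD 16: (31.657,5.657) -> (20.343,-5.657) [heading=225, move]
PD: pen down
FD 16: (20.343,-5.657) -> (9.029,-16.971) [heading=225, draw]
PD: pen down
FD 16: (9.029,-16.971) -> (-2.284,-28.284) [heading=225, draw]
LT 90: heading 225 -> 315
Final: pos=(-2.284,-28.284), heading=315, 4 segment(s) drawn

Answer: 315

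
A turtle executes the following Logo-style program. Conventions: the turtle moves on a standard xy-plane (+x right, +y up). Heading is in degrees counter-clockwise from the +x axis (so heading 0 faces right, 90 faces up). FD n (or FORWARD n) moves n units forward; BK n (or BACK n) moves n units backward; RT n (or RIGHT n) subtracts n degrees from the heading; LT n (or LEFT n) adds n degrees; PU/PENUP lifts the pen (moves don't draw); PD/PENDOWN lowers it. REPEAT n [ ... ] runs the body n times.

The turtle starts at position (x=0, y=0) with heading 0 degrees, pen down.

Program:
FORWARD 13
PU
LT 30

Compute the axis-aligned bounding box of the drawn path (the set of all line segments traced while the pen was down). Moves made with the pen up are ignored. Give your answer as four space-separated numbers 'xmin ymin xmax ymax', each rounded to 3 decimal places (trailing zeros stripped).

Answer: 0 0 13 0

Derivation:
Executing turtle program step by step:
Start: pos=(0,0), heading=0, pen down
FD 13: (0,0) -> (13,0) [heading=0, draw]
PU: pen up
LT 30: heading 0 -> 30
Final: pos=(13,0), heading=30, 1 segment(s) drawn

Segment endpoints: x in {0, 13}, y in {0}
xmin=0, ymin=0, xmax=13, ymax=0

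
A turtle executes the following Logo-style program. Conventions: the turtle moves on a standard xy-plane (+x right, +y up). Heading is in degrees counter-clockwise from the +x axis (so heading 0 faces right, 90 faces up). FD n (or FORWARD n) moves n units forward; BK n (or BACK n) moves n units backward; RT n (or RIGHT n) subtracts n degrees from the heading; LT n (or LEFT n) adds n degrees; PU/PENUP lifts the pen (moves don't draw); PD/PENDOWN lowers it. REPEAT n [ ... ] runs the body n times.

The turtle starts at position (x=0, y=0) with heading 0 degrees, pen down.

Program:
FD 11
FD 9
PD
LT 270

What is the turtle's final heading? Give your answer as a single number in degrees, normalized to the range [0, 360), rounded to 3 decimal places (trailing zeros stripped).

Answer: 270

Derivation:
Executing turtle program step by step:
Start: pos=(0,0), heading=0, pen down
FD 11: (0,0) -> (11,0) [heading=0, draw]
FD 9: (11,0) -> (20,0) [heading=0, draw]
PD: pen down
LT 270: heading 0 -> 270
Final: pos=(20,0), heading=270, 2 segment(s) drawn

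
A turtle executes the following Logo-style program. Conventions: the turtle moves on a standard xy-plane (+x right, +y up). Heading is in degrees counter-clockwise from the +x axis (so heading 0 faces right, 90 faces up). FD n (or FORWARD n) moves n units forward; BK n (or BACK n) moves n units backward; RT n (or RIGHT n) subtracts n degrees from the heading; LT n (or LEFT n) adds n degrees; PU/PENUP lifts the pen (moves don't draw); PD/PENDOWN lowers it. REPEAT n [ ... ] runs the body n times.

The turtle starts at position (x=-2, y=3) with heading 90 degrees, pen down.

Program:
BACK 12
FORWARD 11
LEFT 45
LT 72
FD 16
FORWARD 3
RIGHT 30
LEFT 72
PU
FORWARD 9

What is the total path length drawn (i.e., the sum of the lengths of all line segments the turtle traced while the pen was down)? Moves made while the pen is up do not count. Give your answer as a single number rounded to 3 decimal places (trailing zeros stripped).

Executing turtle program step by step:
Start: pos=(-2,3), heading=90, pen down
BK 12: (-2,3) -> (-2,-9) [heading=90, draw]
FD 11: (-2,-9) -> (-2,2) [heading=90, draw]
LT 45: heading 90 -> 135
LT 72: heading 135 -> 207
FD 16: (-2,2) -> (-16.256,-5.264) [heading=207, draw]
FD 3: (-16.256,-5.264) -> (-18.929,-6.626) [heading=207, draw]
RT 30: heading 207 -> 177
LT 72: heading 177 -> 249
PU: pen up
FD 9: (-18.929,-6.626) -> (-22.154,-15.028) [heading=249, move]
Final: pos=(-22.154,-15.028), heading=249, 4 segment(s) drawn

Segment lengths:
  seg 1: (-2,3) -> (-2,-9), length = 12
  seg 2: (-2,-9) -> (-2,2), length = 11
  seg 3: (-2,2) -> (-16.256,-5.264), length = 16
  seg 4: (-16.256,-5.264) -> (-18.929,-6.626), length = 3
Total = 42

Answer: 42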